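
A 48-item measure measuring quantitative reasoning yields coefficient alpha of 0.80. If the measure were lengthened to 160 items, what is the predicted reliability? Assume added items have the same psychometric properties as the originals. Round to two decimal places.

n = 160/48 = 3.3333
Apply the Spearman-Brown prophecy formula, r' = nr / [1 + (n − 1)r]:
r_new = 3.3333·0.80 / [1 + (3.3333 − 1)·0.80]
     = 2.6666 / 2.8666 = 0.9302

0.93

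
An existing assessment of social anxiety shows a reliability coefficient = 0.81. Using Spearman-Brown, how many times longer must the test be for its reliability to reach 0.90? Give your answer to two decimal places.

Invert Spearman-Brown to solve for n:
n = r_target (1 − r_old) / [ r_old (1 − r_target) ]
n = 0.90 × (1 − 0.81) / [ 0.81 × (1 − 0.90) ]
  = 0.1710 / 0.0810 = 2.1111

2.11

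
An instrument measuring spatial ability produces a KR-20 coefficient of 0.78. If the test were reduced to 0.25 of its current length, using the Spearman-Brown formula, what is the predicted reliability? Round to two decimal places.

Spearman-Brown: r_new = n·r / (1 + (n − 1)·r)
r_new = (0.25 × 0.78) / (1 + (0.25 − 1) × 0.78)
     = 0.1950 / 0.4150 = 0.4699

0.47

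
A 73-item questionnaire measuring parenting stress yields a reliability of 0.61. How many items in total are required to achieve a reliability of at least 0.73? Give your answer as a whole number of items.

127

Invert Spearman-Brown to solve for n:
n = r_target (1 − r_old) / [ r_old (1 − r_target) ]
n = 0.73 × (1 − 0.61) / [ 0.61 × (1 − 0.73) ]
n = 0.2847 / 0.1647 ≈ 1.7286
So the test needs 1.7286 × 73 ≈ 126.19 items; rounding up, 127.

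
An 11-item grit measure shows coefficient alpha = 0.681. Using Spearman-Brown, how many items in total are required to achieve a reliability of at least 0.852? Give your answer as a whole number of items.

Rearranging the Spearman-Brown formula for n,
n = r_target (1 − r_old) / [ r_old (1 − r_target) ]
n = [0.852 × 0.319] / [0.681 × 0.148]
  = 0.271788 / 0.100788 = 2.6966
So the test needs 2.6966 × 11 ≈ 29.66 items; rounding up, 30.

30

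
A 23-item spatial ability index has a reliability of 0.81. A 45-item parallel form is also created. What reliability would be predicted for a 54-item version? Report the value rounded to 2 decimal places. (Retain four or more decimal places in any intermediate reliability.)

0.91

The 45-item form is not needed; work directly from the 23-item form with n = 54/23 = 2.3478.
r_{54} = n·r / (1 + (n − 1)·r) = 1.9017 / 2.0917 ≈ 0.9092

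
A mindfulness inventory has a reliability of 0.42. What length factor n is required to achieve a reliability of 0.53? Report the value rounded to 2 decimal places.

1.56

Spearman-Brown solved for the length factor n:
n = r_target (1 − r_old) / [ r_old (1 − r_target) ]
n = 0.53 × (1 − 0.42) / [ 0.42 × (1 − 0.53) ]
  = 0.3074 / 0.1974 = 1.5572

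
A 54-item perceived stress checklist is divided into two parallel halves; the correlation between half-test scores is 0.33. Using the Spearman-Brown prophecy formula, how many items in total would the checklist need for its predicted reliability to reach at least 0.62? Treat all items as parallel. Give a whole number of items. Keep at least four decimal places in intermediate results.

Corrected full-test reliability: r_full = 2 × 0.33 / (1 + 0.33) ≈ 0.4962
n = r_tgt(1 − r_full) / [r_full(1 − r_tgt)] = 0.62 × 0.5038 / (0.4962 × 0.38) ≈ 1.6566
Required items = 1.6566 × 54 = 89.46, so 90 items.

90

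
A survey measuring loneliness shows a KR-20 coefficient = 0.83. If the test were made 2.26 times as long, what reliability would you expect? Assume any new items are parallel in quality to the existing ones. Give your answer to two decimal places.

r_new = 2.26·0.83 / [1 + (2.26 − 1)·0.83]
r_new = 1.8758 / 2.0458 ≈ 0.9169

0.92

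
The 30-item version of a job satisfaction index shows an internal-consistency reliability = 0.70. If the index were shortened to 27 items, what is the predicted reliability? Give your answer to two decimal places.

0.68

Length ratio n = 27/30 = 0.9
Apply the Spearman-Brown prophecy formula, r' = nr / [1 + (n − 1)r]:
r_new = (0.9 × 0.70) / (1 + (0.9 − 1) × 0.70)
     = 0.6300 / 0.9300 = 0.6774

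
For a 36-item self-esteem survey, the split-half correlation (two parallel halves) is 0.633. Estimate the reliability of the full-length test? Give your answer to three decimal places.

The full test is twice the length of either half (n = 2).
r_full = 2(0.633) / (1 + 0.633)
       = 1.2660 / 1.6330 = 0.7753

0.775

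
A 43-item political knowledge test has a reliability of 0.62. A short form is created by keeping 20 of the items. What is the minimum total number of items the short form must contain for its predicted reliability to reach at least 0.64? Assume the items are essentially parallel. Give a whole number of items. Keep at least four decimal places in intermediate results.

47

Short-form reliability: n = 20/43 = 0.4651; r_20 = n·r/(1+(n−1)r) ≈ 0.4314
Length factor from the short form to reach 0.64: n' = 0.64(1 − 0.4314) / [0.4314(1 − 0.64)] ≈ 2.3432
Items = 2.3432 × 20 ≈ 46.86 → 47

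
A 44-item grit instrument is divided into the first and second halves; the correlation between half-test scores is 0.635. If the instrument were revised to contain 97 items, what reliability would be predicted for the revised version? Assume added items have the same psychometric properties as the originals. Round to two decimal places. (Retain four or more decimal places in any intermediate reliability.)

Spearman-Brown correction (n = 2): r_full = 2·0.635/(1 + 0.635) = 0.7768
Length factor from 44 to 97 items: n = 97/44 = 2.2045
r_new = n·r_full / (1 + (n − 1)·r_full) = 1.7125 / 1.9357 ≈ 0.8847

0.88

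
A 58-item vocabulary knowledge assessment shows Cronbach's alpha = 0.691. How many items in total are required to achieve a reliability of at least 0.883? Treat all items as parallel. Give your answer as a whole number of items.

Rearranging the Spearman-Brown formula for n,
n = r*(1 − r) / [ r (1 − r*) ]
n = 0.883 × (1 − 0.691) / [ 0.691 × (1 − 0.883) ]
n = 0.272847 / 0.080847 ≈ 3.3749
Items needed = n × 58 = 3.3749 × 58 ≈ 195.74 → round up to 196

196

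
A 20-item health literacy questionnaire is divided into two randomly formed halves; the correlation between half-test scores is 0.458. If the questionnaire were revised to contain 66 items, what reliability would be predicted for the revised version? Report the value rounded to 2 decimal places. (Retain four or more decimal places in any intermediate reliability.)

First correct the split-half correlation to full-test reliability: r_full = 2 × 0.458 / (1 + 0.458) ≈ 0.6283
Then adjust to 66 items: n = 66/20 = 3.3000
r_new = n·r_full / (1 + (n − 1)·r_full) = 2.0734 / 2.4451 ≈ 0.8480

0.85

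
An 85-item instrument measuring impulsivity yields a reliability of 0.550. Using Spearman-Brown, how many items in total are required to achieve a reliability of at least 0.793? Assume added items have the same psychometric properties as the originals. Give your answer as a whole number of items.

Spearman-Brown solved for the length factor n:
n = r*(1 − r) / [ r (1 − r*) ]
n = 0.793(1 − 0.550) / [0.550(1 − 0.793)]
n = 0.356850 / 0.113850 ≈ 3.1344
3.1344 × 85 = 266.42 → 267 items

267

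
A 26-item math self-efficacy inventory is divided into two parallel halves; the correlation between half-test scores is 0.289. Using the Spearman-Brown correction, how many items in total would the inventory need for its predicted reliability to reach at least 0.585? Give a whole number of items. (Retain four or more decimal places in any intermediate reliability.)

Corrected full-test reliability: r_full = 2 × 0.289 / (1 + 0.289) ≈ 0.4484
Solve Spearman-Brown for n: n = 0.585(1 − 0.4484) / [0.4484(1 − 0.585)] = 1.7341
Items = 1.7341 × 26 ≈ 45.09 → 46

46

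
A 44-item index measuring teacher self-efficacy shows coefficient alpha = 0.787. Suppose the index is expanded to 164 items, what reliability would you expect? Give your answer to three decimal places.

0.932

Length ratio n = 164/44 = 3.7273
Spearman-Brown: r_new = n·r / (1 + (n − 1)·r)
r_new = 3.7273·0.787 / [1 + (3.7273 − 1)·0.787]
r_new = 2.9334 / 3.1464 ≈ 0.9323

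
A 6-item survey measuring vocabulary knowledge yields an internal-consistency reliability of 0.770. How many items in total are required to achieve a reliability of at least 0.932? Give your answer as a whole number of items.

25

Invert Spearman-Brown to solve for n:
n = r*(1 − r) / [ r (1 − r*) ]
n = [0.932 × 0.230] / [0.770 × 0.068]
n = 0.214360 / 0.052360 ≈ 4.0940
Items needed = n × 6 = 4.0940 × 6 ≈ 24.56 → round up to 25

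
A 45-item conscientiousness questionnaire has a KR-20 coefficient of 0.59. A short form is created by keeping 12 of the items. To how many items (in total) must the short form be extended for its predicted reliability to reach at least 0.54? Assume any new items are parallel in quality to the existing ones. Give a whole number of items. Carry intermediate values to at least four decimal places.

First, r for the 12-item form: n = 12/45 = 0.2667, so r_12 = 0.2667·0.59/(1 + (0.2667 − 1)·0.59) = 0.2773
Length factor from the short form to reach 0.54: n' = 0.54(1 − 0.2773) / [0.2773(1 − 0.54)] ≈ 3.0595
Items = 3.0595 × 12 ≈ 36.71 → 37

37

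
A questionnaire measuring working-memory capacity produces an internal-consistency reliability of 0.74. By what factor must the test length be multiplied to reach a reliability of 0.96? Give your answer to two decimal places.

8.43

Rearranging the Spearman-Brown formula for n,
n = r_target (1 − r_old) / [ r_old (1 − r_target) ]
n = 0.96 × (1 − 0.74) / [ 0.74 × (1 − 0.96) ]
n = 0.2496 / 0.0296 ≈ 8.4324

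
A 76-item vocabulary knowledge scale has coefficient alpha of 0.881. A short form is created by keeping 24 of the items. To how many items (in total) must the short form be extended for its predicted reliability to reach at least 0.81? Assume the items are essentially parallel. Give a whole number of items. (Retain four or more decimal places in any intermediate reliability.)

Short-form reliability: n = 24/76 = 0.3158; r_24 = n·r/(1+(n−1)r) ≈ 0.7004
Then solve for n' with r_old = 0.7004, r_target = 0.81: n' = 0.81(1 − 0.7004)/[0.7004(1 − 0.81)] = 1.8236
Items = 1.8236 × 24 ≈ 43.77 → 44

44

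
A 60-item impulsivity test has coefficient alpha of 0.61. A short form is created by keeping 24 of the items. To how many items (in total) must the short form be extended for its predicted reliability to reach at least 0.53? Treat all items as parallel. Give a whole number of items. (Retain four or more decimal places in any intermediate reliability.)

First, r for the 24-item form: n = 24/60 = 0.4000, so r_24 = 0.4000·0.61/(1 + (0.4000 − 1)·0.61) = 0.3849
Then solve for n' with r_old = 0.3849, r_target = 0.53: n' = 0.53(1 − 0.3849)/[0.3849(1 − 0.53)] = 1.8021
Items = 1.8021 × 24 ≈ 43.25 → 44

44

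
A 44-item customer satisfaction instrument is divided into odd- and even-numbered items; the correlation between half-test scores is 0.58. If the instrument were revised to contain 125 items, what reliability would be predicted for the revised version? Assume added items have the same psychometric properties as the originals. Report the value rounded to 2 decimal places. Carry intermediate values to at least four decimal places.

Full-test reliability from the split-half r: r_full = 2(0.58)/(1 + 0.58) = 0.7342
Then adjust to 125 items: n = 125/44 = 2.8409
r_new = n·r_full / (1 + (n − 1)·r_full) = 2.0858 / 2.3516 ≈ 0.8870

0.89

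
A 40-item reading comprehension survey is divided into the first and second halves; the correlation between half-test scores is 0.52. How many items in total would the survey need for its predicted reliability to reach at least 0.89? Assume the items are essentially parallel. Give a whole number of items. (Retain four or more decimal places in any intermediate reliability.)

150

r_full = 2(0.52)/(1 + 0.52) = 0.6842
Solve Spearman-Brown for n: n = 0.89(1 − 0.6842) / [0.6842(1 − 0.89)] = 3.7344
Required items = 3.7344 × 40 = 149.38, so 150 items.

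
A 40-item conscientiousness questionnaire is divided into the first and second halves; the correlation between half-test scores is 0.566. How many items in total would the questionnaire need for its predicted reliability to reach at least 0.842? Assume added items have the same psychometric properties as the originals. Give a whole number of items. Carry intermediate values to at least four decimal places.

Corrected full-test reliability: r_full = 2 × 0.566 / (1 + 0.566) ≈ 0.7229
Solve Spearman-Brown for n: n = 0.842(1 − 0.7229) / [0.7229(1 − 0.842)] = 2.0427
Required items = 2.0427 × 40 = 81.71, so 82 items.

82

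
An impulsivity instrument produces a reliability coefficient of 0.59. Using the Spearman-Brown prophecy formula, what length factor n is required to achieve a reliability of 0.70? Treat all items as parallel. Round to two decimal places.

Invert Spearman-Brown to solve for n:
n = r_target (1 − r_old) / [ r_old (1 − r_target) ]
n = [0.70 × 0.41] / [0.59 × 0.30]
n = 0.2870 / 0.1770 ≈ 1.6215

1.62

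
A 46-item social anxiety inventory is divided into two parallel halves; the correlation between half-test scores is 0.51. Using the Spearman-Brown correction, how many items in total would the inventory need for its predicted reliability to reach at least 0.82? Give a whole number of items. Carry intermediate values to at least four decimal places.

101

Corrected full-test reliability: r_full = 2 × 0.51 / (1 + 0.51) ≈ 0.6755
Solve Spearman-Brown for n: n = 0.82(1 − 0.6755) / [0.6755(1 − 0.82)] = 2.1884
Required items = 2.1884 × 46 = 100.67, so 101 items.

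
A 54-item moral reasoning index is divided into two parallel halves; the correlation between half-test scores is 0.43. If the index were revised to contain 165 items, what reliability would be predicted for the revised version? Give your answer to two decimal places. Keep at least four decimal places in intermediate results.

Full-test reliability from the split-half r: r_full = 2(0.43)/(1 + 0.43) = 0.6014
Length factor from 54 to 165 items: n = 165/54 = 3.0556
r_new = n·r_full / (1 + (n − 1)·r_full) = 1.8376 / 2.2362 ≈ 0.8218

0.82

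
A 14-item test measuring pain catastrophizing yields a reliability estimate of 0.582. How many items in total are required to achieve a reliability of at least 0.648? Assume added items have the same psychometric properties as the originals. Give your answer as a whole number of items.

19

n = 0.648(1 − 0.582) / [0.582(1 − 0.648)]
  = 0.270864 / 0.204864 = 1.3222
So the test needs 1.3222 × 14 ≈ 18.51 items; rounding up, 19.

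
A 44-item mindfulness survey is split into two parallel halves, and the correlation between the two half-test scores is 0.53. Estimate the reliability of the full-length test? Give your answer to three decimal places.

0.693

Apply the Spearman-Brown correction with n = 2:
r_full = 2(0.53) / (1 + 0.53)
       = 1.0600 / 1.5300 = 0.6928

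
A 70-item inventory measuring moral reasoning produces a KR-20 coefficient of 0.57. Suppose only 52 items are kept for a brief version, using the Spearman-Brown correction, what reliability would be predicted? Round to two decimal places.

0.50

Length ratio n = 52/70 = 0.7429
Spearman-Brown: r_new = n·r / (1 + (n − 1)·r)
r_new = (0.7429 × 0.57) / (1 + (0.7429 − 1) × 0.57)
r_new = 0.4235 / 0.8535 ≈ 0.4962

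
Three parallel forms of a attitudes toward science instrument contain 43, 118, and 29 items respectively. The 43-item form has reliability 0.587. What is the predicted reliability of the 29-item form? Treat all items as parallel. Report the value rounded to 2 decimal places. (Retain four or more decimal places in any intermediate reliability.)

0.49

Only the ratio of lengths matters: n = 29/43 = 0.6744
r_{29} = n·r / (1 + (n − 1)·r) = 0.3959 / 0.8089 ≈ 0.4894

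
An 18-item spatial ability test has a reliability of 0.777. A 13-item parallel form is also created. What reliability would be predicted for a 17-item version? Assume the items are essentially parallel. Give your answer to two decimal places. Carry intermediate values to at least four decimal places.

0.77

The 13-item form is not needed; work directly from the 18-item form with n = 17/18 = 0.9444.
r_{17} = n·r / (1 + (n − 1)·r) = 0.7338 / 0.9568 ≈ 0.7669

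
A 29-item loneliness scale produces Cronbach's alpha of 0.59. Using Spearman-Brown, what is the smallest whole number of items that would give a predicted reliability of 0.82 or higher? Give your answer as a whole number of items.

Invert Spearman-Brown to solve for n:
n = r*(1 − r) / [ r (1 − r*) ]
n = [0.82 × 0.41] / [0.59 × 0.18]
n = 0.3362 / 0.1062 ≈ 3.1657
So the test needs 3.1657 × 29 ≈ 91.81 items; rounding up, 92.

92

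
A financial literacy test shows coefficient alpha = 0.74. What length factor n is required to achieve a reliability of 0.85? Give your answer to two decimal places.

Rearranging the Spearman-Brown formula for n,
n = r_target (1 − r_old) / [ r_old (1 − r_target) ]
n = 0.85(1 − 0.74) / [0.74(1 − 0.85)]
  = 0.2210 / 0.1110 = 1.9910

1.99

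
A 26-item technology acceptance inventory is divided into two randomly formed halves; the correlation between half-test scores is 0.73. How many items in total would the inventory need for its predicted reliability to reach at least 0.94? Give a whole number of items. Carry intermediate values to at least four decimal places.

76

Corrected full-test reliability: r_full = 2 × 0.73 / (1 + 0.73) ≈ 0.8439
n = r_tgt(1 − r_full) / [r_full(1 − r_tgt)] = 0.94 × 0.1561 / (0.8439 × 0.06) ≈ 2.8979
Items = 2.8979 × 26 ≈ 75.35 → 76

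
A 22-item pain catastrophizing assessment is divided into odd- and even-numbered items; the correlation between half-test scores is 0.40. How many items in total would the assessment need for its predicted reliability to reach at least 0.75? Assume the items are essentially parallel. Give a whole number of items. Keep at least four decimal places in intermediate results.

50

r_full = 2(0.40)/(1 + 0.40) = 0.5714
Solve Spearman-Brown for n: n = 0.75(1 − 0.5714) / [0.5714(1 − 0.75)] = 2.2503
Required items = 2.2503 × 22 = 49.51, so 50 items.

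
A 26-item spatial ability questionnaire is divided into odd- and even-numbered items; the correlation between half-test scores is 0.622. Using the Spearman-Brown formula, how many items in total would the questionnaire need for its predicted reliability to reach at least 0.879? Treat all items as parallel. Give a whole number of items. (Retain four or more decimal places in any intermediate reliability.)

58

Corrected full-test reliability: r_full = 2 × 0.622 / (1 + 0.622) ≈ 0.7670
Solve Spearman-Brown for n: n = 0.879(1 − 0.7670) / [0.7670(1 − 0.879)] = 2.2068
Required items = 2.2068 × 26 = 57.38, so 58 items.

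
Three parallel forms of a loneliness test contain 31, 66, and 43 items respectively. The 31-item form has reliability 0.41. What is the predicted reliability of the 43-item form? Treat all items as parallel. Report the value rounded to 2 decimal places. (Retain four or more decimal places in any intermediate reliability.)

The 66-item form is not needed; work directly from the 31-item form with n = 43/31 = 1.3871.
r_{43} = n·r / (1 + (n − 1)·r) = 0.5687 / 1.1587 ≈ 0.4908

0.49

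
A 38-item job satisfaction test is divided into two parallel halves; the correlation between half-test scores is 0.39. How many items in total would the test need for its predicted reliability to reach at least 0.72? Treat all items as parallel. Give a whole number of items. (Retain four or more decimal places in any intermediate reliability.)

77

r_full = 2(0.39)/(1 + 0.39) = 0.5612
Solve Spearman-Brown for n: n = 0.72(1 − 0.5612) / [0.5612(1 − 0.72)] = 2.0106
Required items = 2.0106 × 38 = 76.40, so 77 items.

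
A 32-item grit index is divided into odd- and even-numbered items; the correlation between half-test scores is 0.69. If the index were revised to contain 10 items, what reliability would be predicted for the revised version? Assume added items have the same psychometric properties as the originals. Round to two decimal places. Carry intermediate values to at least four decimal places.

First correct the split-half correlation to full-test reliability: r_full = 2 × 0.69 / (1 + 0.69) ≈ 0.8166
Then adjust to 10 items: n = 10/32 = 0.3125
r_new = n·r_full / (1 + (n − 1)·r_full) = 0.2552 / 0.4386 ≈ 0.5819

0.58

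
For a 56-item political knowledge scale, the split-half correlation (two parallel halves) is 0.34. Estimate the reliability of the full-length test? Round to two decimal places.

0.51

r_full = 2r_hh / (1 + r_hh) = 2 × 0.34 / (1 + 0.34)
       = 0.6800 / 1.3400 = 0.5075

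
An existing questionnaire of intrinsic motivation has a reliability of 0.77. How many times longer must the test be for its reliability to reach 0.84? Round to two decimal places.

1.57

n = 0.84(1 − 0.77) / [0.77(1 − 0.84)]
  = 0.1932 / 0.1232 = 1.5682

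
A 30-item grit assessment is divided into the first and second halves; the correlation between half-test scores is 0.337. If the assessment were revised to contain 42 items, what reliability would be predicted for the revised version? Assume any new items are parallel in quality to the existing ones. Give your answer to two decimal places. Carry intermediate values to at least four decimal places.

Full-test reliability from the split-half r: r_full = 2(0.337)/(1 + 0.337) = 0.5041
Length factor from 30 to 42 items: n = 42/30 = 1.4000
r_new = n·r_full / (1 + (n − 1)·r_full) = 0.7057 / 1.2016 ≈ 0.5873

0.59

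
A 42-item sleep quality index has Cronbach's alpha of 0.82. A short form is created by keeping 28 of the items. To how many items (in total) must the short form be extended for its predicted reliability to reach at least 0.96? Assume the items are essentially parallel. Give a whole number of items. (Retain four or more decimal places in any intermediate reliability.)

Short-form reliability: n = 28/42 = 0.6667; r_28 = n·r/(1+(n−1)r) ≈ 0.7523
Length factor from the short form to reach 0.96: n' = 0.96(1 − 0.7523) / [0.7523(1 − 0.96)] ≈ 7.9022
Items = 7.9022 × 28 ≈ 221.26 → 222

222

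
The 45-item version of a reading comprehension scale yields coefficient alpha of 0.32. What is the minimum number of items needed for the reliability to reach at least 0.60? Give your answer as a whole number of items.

n = 0.60 × (1 − 0.32) / [ 0.32 × (1 − 0.60) ]
  = 0.4080 / 0.1280 = 3.1875
So the test needs 3.1875 × 45 ≈ 143.44 items; rounding up, 144.

144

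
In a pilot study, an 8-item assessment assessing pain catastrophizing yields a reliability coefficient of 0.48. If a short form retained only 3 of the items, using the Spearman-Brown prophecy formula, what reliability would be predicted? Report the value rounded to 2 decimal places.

n = 3/8 = 0.375
r_new = 0.375·0.48 / [1 + (0.375 − 1)·0.48]
     = 0.1800 / 0.7000 = 0.2571

0.26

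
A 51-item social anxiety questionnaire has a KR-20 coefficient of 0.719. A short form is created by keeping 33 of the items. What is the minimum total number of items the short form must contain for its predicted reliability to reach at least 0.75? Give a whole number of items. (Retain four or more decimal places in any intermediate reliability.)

60

First, r for the 33-item form: n = 33/51 = 0.6471, so r_33 = 0.6471·0.719/(1 + (0.6471 − 1)·0.719) = 0.6235
Length factor from the short form to reach 0.75: n' = 0.75(1 − 0.6235) / [0.6235(1 − 0.75)] ≈ 1.8115
Total items = 1.8115 × 33 = 59.78, rounded up to 60.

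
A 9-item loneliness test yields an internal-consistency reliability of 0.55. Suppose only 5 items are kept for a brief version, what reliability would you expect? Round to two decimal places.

n = 5/9 = 0.5556
By Spearman-Brown, r_new = n r / (1 + (n − 1) r).
r_new = (0.5556 × 0.55) / (1 + (0.5556 − 1) × 0.55)
     = 0.3056 / 0.7556 = 0.4044

0.40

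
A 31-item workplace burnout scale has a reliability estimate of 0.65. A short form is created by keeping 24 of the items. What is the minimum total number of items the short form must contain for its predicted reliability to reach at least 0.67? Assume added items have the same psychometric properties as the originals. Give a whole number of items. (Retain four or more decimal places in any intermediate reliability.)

First, r for the 24-item form: n = 24/31 = 0.7742, so r_24 = 0.7742·0.65/(1 + (0.7742 − 1)·0.65) = 0.5898
Length factor from the short form to reach 0.67: n' = 0.67(1 − 0.5898) / [0.5898(1 − 0.67)] ≈ 1.4121
Items = 1.4121 × 24 ≈ 33.89 → 34

34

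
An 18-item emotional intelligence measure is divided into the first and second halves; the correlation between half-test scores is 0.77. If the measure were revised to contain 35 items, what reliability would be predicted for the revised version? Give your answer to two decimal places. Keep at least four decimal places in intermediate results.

0.93

First correct the split-half correlation to full-test reliability: r_full = 2 × 0.77 / (1 + 0.77) ≈ 0.8701
Then adjust to 35 items: n = 35/18 = 1.9444
r_new = n·r_full / (1 + (n − 1)·r_full) = 1.6918 / 1.8217 ≈ 0.9287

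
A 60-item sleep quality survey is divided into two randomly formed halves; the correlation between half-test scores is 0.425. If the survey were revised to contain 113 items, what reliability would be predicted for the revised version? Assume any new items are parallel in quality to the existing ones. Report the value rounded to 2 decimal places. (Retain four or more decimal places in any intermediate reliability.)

Full-test reliability from the split-half r: r_full = 2(0.425)/(1 + 0.425) = 0.5965
Length factor from 60 to 113 items: n = 113/60 = 1.8833
r_new = n·r_full / (1 + (n − 1)·r_full) = 1.1234 / 1.5269 ≈ 0.7357

0.74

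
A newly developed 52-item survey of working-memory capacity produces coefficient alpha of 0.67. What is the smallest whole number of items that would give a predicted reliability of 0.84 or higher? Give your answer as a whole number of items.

Invert Spearman-Brown to solve for n:
n = r*(1 − r) / [ r (1 − r*) ]
n = [0.84 × 0.33] / [0.67 × 0.16]
n = 0.2772 / 0.1072 ≈ 2.5858
2.5858 × 52 = 134.46 → 135 items

135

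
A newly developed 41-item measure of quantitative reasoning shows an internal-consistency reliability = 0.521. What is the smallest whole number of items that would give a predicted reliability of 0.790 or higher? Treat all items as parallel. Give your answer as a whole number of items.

142

Invert Spearman-Brown to solve for n:
n = r*(1 − r) / [ r (1 − r*) ]
n = 0.790 × (1 − 0.521) / [ 0.521 × (1 − 0.790) ]
  = 0.378410 / 0.109410 = 3.4586
3.4586 × 41 = 141.80 → 142 items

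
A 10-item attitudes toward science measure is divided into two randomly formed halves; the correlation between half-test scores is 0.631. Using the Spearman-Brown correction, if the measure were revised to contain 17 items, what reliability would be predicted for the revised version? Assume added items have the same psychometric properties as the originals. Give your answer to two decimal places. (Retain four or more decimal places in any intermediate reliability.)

Full-test reliability from the split-half r: r_full = 2(0.631)/(1 + 0.631) = 0.7738
Then adjust to 17 items: n = 17/10 = 1.7000
r_new = n·r_full / (1 + (n − 1)·r_full) = 1.3155 / 1.5417 ≈ 0.8533

0.85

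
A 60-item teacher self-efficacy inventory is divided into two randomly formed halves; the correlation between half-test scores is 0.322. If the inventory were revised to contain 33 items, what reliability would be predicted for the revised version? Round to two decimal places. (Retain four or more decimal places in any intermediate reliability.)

0.34

Full-test reliability from the split-half r: r_full = 2(0.322)/(1 + 0.322) = 0.4871
Then adjust to 33 items: n = 33/60 = 0.5500
r_new = n·r_full / (1 + (n − 1)·r_full) = 0.2679 / 0.7808 ≈ 0.3431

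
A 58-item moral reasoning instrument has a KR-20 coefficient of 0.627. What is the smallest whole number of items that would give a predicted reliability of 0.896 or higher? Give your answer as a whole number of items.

298

n = [0.896 × 0.373] / [0.627 × 0.104]
  = 0.334208 / 0.065208 = 5.1253
So the test needs 5.1253 × 58 ≈ 297.27 items; rounding up, 298.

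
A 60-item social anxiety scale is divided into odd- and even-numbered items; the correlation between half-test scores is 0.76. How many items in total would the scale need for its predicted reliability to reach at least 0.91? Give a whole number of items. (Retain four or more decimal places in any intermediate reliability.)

Corrected full-test reliability: r_full = 2 × 0.76 / (1 + 0.76) ≈ 0.8636
n = r_tgt(1 − r_full) / [r_full(1 − r_tgt)] = 0.91 × 0.1364 / (0.8636 × 0.09) ≈ 1.5970
Items = 1.5970 × 60 ≈ 95.82 → 96

96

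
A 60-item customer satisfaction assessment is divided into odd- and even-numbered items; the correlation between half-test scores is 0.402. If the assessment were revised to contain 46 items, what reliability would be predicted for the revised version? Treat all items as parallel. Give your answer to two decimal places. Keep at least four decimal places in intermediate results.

Spearman-Brown correction (n = 2): r_full = 2·0.402/(1 + 0.402) = 0.5735
Length factor from 60 to 46 items: n = 46/60 = 0.7667
r_new = n·r_full / (1 + (n − 1)·r_full) = 0.4397 / 0.8662 ≈ 0.5076

0.51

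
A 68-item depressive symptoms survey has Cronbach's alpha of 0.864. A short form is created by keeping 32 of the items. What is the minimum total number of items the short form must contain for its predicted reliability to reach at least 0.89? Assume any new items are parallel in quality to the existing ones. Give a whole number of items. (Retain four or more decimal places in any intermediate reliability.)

87

First, r for the 32-item form: n = 32/68 = 0.4706, so r_32 = 0.4706·0.864/(1 + (0.4706 − 1)·0.864) = 0.7494
Then solve for n' with r_old = 0.7494, r_target = 0.89: n' = 0.89(1 − 0.7494)/[0.7494(1 − 0.89)] = 2.7056
Total items = 2.7056 × 32 = 86.58, rounded up to 87.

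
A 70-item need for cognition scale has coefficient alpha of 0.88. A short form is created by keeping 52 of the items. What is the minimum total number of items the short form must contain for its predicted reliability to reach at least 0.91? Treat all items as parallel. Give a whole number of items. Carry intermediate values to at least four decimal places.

97

First, r for the 52-item form: n = 52/70 = 0.7429, so r_52 = 0.7429·0.88/(1 + (0.7429 − 1)·0.88) = 0.8449
Length factor from the short form to reach 0.91: n' = 0.91(1 − 0.8449) / [0.8449(1 − 0.91)] ≈ 1.8561
Items = 1.8561 × 52 ≈ 96.52 → 97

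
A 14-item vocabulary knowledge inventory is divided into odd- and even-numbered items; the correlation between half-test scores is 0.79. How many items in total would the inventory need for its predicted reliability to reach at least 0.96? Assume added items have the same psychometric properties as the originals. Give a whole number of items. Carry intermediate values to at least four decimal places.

Corrected full-test reliability: r_full = 2 × 0.79 / (1 + 0.79) ≈ 0.8827
Solve Spearman-Brown for n: n = 0.96(1 − 0.8827) / [0.8827(1 − 0.96)] = 3.1893
Items = 3.1893 × 14 ≈ 44.65 → 45

45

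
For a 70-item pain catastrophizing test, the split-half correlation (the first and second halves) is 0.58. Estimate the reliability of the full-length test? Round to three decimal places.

0.734

Apply the Spearman-Brown correction with n = 2:
r_full = 2r_hh / (1 + r_hh) = 2 × 0.58 / (1 + 0.58)
       = 1.1600 / 1.5800 = 0.7342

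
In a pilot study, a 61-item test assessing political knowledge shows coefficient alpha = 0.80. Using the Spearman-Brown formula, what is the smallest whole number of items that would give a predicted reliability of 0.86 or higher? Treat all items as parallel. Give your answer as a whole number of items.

Spearman-Brown solved for the length factor n:
n = r*(1 − r) / [ r (1 − r*) ]
n = [0.86 × 0.20] / [0.80 × 0.14]
n = 0.1720 / 0.1120 ≈ 1.5357
1.5357 × 61 = 93.68 → 94 items

94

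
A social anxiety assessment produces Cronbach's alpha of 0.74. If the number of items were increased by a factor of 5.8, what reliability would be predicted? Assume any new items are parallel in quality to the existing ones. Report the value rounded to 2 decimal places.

0.94

Apply the Spearman-Brown prophecy formula, r' = nr / [1 + (n − 1)r]:
r_new = 5.8·0.74 / [1 + (5.8 − 1)·0.74]
     = 4.2920 / 4.5520 = 0.9429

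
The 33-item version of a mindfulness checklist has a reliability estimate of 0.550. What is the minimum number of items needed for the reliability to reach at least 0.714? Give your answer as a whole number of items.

68

Invert Spearman-Brown to solve for n:
n = r_target (1 − r_old) / [ r_old (1 − r_target) ]
n = 0.714 × (1 − 0.550) / [ 0.550 × (1 − 0.714) ]
n = 0.321300 / 0.157300 ≈ 2.0426
Items needed = n × 33 = 2.0426 × 33 ≈ 67.41 → round up to 68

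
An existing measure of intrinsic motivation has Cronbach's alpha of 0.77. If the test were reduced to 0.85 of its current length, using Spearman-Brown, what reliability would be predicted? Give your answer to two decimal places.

r_new = 0.85·0.77 / [1 + (0.85 − 1)·0.77]
r_new = 0.6545 / 0.8845 ≈ 0.7400

0.74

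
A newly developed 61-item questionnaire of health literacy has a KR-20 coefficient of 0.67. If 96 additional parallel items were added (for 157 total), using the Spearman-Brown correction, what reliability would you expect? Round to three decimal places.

0.839

The new length is 157/61 = 2.5738 times the old.
Apply the Spearman-Brown prophecy formula, r' = nr / [1 + (n − 1)r]:
r_new = 2.5738·0.67 / [1 + (2.5738 − 1)·0.67]
r_new = 1.7244 / 2.0544 ≈ 0.8394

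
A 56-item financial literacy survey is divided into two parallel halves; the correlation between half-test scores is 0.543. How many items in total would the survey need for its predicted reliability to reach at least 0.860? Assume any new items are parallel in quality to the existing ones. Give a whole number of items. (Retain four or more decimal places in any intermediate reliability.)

145

r_full = 2(0.543)/(1 + 0.543) = 0.7038
Solve Spearman-Brown for n: n = 0.860(1 − 0.7038) / [0.7038(1 − 0.860)] = 2.5853
Required items = 2.5853 × 56 = 144.78, so 145 items.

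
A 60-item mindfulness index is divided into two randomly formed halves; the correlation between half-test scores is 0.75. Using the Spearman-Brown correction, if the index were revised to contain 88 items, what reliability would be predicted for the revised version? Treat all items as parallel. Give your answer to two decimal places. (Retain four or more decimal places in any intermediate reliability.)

First correct the split-half correlation to full-test reliability: r_full = 2 × 0.75 / (1 + 0.75) ≈ 0.8571
Then adjust to 88 items: n = 88/60 = 1.4667
r_new = n·r_full / (1 + (n − 1)·r_full) = 1.2571 / 1.4000 ≈ 0.8979

0.90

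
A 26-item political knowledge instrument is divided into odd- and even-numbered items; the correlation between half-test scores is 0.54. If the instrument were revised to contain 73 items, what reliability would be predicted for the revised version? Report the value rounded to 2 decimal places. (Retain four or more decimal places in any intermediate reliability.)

0.87

First correct the split-half correlation to full-test reliability: r_full = 2 × 0.54 / (1 + 0.54) ≈ 0.7013
Then adjust to 73 items: n = 73/26 = 2.8077
r_new = n·r_full / (1 + (n − 1)·r_full) = 1.9690 / 2.2677 ≈ 0.8683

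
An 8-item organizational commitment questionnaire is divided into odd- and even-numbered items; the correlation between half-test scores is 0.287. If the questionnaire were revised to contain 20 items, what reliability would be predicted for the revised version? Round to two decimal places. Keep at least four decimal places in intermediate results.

Full-test reliability from the split-half r: r_full = 2(0.287)/(1 + 0.287) = 0.4460
Length factor from 8 to 20 items: n = 20/8 = 2.5000
r_new = n·r_full / (1 + (n − 1)·r_full) = 1.1150 / 1.6690 ≈ 0.6681

0.67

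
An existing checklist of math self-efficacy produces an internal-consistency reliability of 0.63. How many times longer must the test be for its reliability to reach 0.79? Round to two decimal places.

Invert Spearman-Brown to solve for n:
n = r_target (1 − r_old) / [ r_old (1 − r_target) ]
n = 0.79(1 − 0.63) / [0.63(1 − 0.79)]
  = 0.2923 / 0.1323 = 2.2094

2.21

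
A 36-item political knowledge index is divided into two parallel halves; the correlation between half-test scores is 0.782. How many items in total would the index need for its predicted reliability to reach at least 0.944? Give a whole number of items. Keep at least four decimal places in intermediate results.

85

r_full = 2(0.782)/(1 + 0.782) = 0.8777
Solve Spearman-Brown for n: n = 0.944(1 − 0.8777) / [0.8777(1 − 0.944)] = 2.3489
Required items = 2.3489 × 36 = 84.56, so 85 items.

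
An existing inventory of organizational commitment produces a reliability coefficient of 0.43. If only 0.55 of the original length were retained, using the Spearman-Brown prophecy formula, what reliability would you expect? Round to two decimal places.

r_new = (0.55 × 0.43) / (1 + (0.55 − 1) × 0.43)
r_new = 0.2365 / 0.8065 ≈ 0.2932

0.29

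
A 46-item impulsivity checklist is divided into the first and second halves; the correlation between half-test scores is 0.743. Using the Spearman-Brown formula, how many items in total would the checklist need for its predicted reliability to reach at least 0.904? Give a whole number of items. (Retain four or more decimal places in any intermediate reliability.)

75

r_full = 2(0.743)/(1 + 0.743) = 0.8526
n = r_tgt(1 − r_full) / [r_full(1 − r_tgt)] = 0.904 × 0.1474 / (0.8526 × 0.096) ≈ 1.6280
Items = 1.6280 × 46 ≈ 74.89 → 75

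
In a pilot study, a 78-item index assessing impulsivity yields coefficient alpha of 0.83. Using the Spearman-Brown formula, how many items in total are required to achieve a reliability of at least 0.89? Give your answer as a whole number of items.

n = 0.89(1 − 0.83) / [0.83(1 − 0.89)]
n = 0.1513 / 0.0913 ≈ 1.6572
1.6572 × 78 = 129.26 → 130 items

130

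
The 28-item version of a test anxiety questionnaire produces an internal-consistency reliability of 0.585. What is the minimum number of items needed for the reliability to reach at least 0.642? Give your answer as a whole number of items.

n = [0.642 × 0.415] / [0.585 × 0.358]
n = 0.266430 / 0.209430 ≈ 1.2722
So the test needs 1.2722 × 28 ≈ 35.62 items; rounding up, 36.

36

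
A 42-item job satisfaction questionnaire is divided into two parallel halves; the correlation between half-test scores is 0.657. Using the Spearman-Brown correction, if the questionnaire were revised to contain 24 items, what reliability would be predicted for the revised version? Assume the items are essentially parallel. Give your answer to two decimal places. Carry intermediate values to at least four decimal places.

Spearman-Brown correction (n = 2): r_full = 2·0.657/(1 + 0.657) = 0.7930
Then adjust to 24 items: n = 24/42 = 0.5714
r_new = n·r_full / (1 + (n − 1)·r_full) = 0.4531 / 0.6601 ≈ 0.6864

0.69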